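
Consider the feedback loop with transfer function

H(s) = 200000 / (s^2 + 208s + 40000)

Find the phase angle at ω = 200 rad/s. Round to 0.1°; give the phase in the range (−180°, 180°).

At s = jω = j200:
quadratic: (j200)² + 208·j200 + 40000 = 0 + j41600 → |·| ≈ 41600, ∠ ≈ 90.00°
∠H = 0.00° − 90.00° = -90.00°

-90.0°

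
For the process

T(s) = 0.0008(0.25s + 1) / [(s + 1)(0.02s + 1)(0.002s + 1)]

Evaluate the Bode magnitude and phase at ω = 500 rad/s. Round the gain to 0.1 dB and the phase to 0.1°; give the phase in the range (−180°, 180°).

At ω = 500 rad/s:
zero (1 + j500·0.25) = 1 + j125 → |·| ≈ 125, ∠ ≈ 89.54°
pole (1 + j500·1) = 1 + j500 → |·| ≈ 500, ∠ ≈ 89.89°
pole (1 + j500·0.02) = 1 + j10 → |·| ≈ 10.05, ∠ ≈ 84.29°
pole (1 + j500·0.002) = 1 + j1 → |·| ≈ 1.4142, ∠ ≈ 45.00°
|T| = 0.0008 · 125 / (500 · 10.05 · 1.4142) ≈ 1.4072e-05
Gain = 20 log₁₀(1.4072e-05) ≈ -97.03 dB
∠T = (89.54°) − (89.89° + 84.29° + 45.00°) = -129.64°

-97.0 dB, -129.6°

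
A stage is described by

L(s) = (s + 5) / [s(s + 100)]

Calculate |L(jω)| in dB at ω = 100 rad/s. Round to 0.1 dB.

At s = jω = j100:
zero (s+5): 5 + j100 → |·| = √(5²+100²) = √10025 ≈ 100.12, ∠ = arctan(100/5) ≈ 87.14°
pole (s+100): 100 + j100 → |·| = √(100²+100²) = √20000 ≈ 141.42, ∠ = arctan(100/100) ≈ 45.00°
pole at origin: |s| = 100, ∠ = 90.00° (in denominator)
|L| = 1 · 100.12 / 14142 ≈ 0.0070796
Gain = 20 log₁₀(0.0070796) ≈ -43.00 dB

-43.0 dB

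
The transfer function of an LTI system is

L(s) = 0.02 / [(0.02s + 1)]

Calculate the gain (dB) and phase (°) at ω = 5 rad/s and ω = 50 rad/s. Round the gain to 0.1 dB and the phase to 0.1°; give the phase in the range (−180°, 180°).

ω = 5: -34.0 dB, -5.7°; ω = 50: -37.0 dB, -45.0°

At ω = 5 rad/s:
pole (1 + j5·0.02) = 1 + j0.1 → |·| ≈ 1.005, ∠ ≈ 5.71°
|L| = 0.02 · 1 / (1.005) ≈ 0.0199
Gain = 20 log₁₀(0.0199) ≈ -34.02 dB
∠L = (0°) − (5.71°) = -5.71°

At ω = 50 rad/s:
pole (1 + j50·0.02) = 1 + j1 → |·| ≈ 1.4142, ∠ ≈ 45.00°
|L| = 0.02 · 1 / (1.4142) ≈ 0.014142
Gain = 20 log₁₀(0.014142) ≈ -36.99 dB
∠L = (0°) − (45.00°) = -45.00°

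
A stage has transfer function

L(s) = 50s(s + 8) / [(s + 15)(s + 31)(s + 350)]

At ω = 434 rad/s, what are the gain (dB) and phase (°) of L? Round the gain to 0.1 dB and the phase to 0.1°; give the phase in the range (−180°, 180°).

-21.0 dB, -46.1°

At s = jω = j434:
zero (s+8): 8 + j434 → |·| = √(8²+434²) = √188420 ≈ 434.07, ∠ = arctan(434/8) ≈ 88.94°
zero at origin: s = j434 → |·| = 434, ∠ = 90.00°
pole (s+15): 15 + j434 → |·| = √(15²+434²) = √188581 ≈ 434.26, ∠ = arctan(434/15) ≈ 88.02°
pole (s+31): 31 + j434 → |·| = √(31²+434²) = √189317 ≈ 435.11, ∠ = arctan(434/31) ≈ 85.91°
pole (s+350): 350 + j434 → |·| = √(350²+434²) = √310856 ≈ 557.54, ∠ = arctan(434/350) ≈ 51.12°
|L| = 50 · 1.8839e+05 / 1.0535e+08 ≈ 0.089411
Gain = 20 log₁₀(0.089411) ≈ -20.97 dB
∠L = 178.94° − 225.05° = -46.11°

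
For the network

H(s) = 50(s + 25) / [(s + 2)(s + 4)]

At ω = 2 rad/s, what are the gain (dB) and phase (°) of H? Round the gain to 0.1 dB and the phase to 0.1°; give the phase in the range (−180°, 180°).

At s = jω = j2:
zero (s+25): 25 + j2 → |·| = √(25²+2²) = √629 ≈ 25.08, ∠ = arctan(2/25) ≈ 4.57°
pole (s+2): 2 + j2 → |·| = √(2²+2²) = √8 ≈ 2.8284, ∠ = arctan(2/2) ≈ 45.00°
pole (s+4): 4 + j2 → |·| = √(4²+2²) = √20 ≈ 4.4721, ∠ = arctan(2/4) ≈ 26.57°
|H| = 50 · 25.08 / 12.649 ≈ 99.138
Gain = 20 log₁₀(99.138) ≈ 39.92 dB
∠H = 4.57° − 71.57° = -67.00°

39.9 dB, -67.0°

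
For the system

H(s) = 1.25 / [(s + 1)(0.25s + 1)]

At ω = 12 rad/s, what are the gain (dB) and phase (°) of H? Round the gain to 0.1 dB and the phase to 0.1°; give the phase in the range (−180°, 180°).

-29.7 dB, -156.8°

At ω = 12 rad/s:
pole (1 + j12·1) = 1 + j12 → |·| ≈ 12.042, ∠ ≈ 85.24°
pole (1 + j12·0.25) = 1 + j3 → |·| ≈ 3.1623, ∠ ≈ 71.57°
|H| = 1.25 · 1 / (12.042 · 3.1623) ≈ 0.032825
Gain = 20 log₁₀(0.032825) ≈ -29.68 dB
∠H = (0°) − (85.24° + 71.57°) = -156.81°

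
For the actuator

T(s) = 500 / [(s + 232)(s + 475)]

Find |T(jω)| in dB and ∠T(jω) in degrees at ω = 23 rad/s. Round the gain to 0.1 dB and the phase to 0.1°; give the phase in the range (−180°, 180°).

-46.9 dB, -8.4°

At s = jω = j23:
pole (s+232): 232 + j23 → |·| = √(232²+23²) = √54353 ≈ 233.14, ∠ = arctan(23/232) ≈ 5.66°
pole (s+475): 475 + j23 → |·| = √(475²+23²) = √226154 ≈ 475.56, ∠ = arctan(23/475) ≈ 2.77°
|T| = 500 / 1.1087e+05 ≈ 0.0045098
Gain = 20 log₁₀(0.0045098) ≈ -46.92 dB
∠T = 0.00° − 8.43° = -8.43°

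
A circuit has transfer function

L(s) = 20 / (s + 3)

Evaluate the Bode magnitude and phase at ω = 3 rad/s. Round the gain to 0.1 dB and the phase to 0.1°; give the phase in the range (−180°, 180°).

13.5 dB, -45.0°

At s = jω = j3:
pole (s+3): 3 + j3 → |·| = √(3²+3²) = √18 ≈ 4.2426, ∠ = arctan(3/3) ≈ 45.00°
|L| = 20 / 4.2426 ≈ 4.7141
Gain = 20 log₁₀(4.7141) ≈ 13.47 dB
∠L = 0.00° − 45.00° = -45.00°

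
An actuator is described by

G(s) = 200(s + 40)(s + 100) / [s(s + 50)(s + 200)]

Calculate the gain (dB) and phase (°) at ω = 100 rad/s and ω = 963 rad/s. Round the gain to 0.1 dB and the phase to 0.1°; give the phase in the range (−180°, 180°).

At s = jω = j100:
zero (s+40): 40 + j100 → |·| = √(40²+100²) = √11600 ≈ 107.7, ∠ = arctan(100/40) ≈ 68.20°
zero (s+100): 100 + j100 → |·| = √(100²+100²) = √20000 ≈ 141.42, ∠ = arctan(100/100) ≈ 45.00°
pole (s+50): 50 + j100 → |·| = √(50²+100²) = √12500 ≈ 111.8, ∠ = arctan(100/50) ≈ 63.43°
pole (s+200): 200 + j100 → |·| = √(200²+100²) = √50000 ≈ 223.61, ∠ = arctan(100/200) ≈ 26.57°
pole at origin: |s| = 100, ∠ = 90.00° (in denominator)
|G| = 200 · 15231 / 2.5e+06 ≈ 1.2185
Gain = 20 log₁₀(1.2185) ≈ 1.72 dB
∠G = 113.20° − 180.00° = -66.80°

At s = jω = j963:
zero (s+40): 40 + j963 → |·| = √(40²+963²) = √928969 ≈ 963.83, ∠ = arctan(963/40) ≈ 87.62°
zero (s+100): 100 + j963 → |·| = √(100²+963²) = √937369 ≈ 968.18, ∠ = arctan(963/100) ≈ 84.07°
pole (s+50): 50 + j963 → |·| = √(50²+963²) = √929869 ≈ 964.3, ∠ = arctan(963/50) ≈ 87.03°
pole (s+200): 200 + j963 → |·| = √(200²+963²) = √967369 ≈ 983.55, ∠ = arctan(963/200) ≈ 78.27°
pole at origin: |s| = 963, ∠ = 90.00° (in denominator)
|G| = 200 · 9.3316e+05 / 9.1335e+08 ≈ 0.20434
Gain = 20 log₁₀(0.20434) ≈ -13.79 dB
∠G = 171.69° − 255.30° = -83.61°

ω = 100: 1.7 dB, -66.8°; ω = 963: -13.8 dB, -83.6°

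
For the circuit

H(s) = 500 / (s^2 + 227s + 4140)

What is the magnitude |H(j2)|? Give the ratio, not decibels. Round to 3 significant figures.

Substitute s = j2:
Numerator: 500 = 500 + j0
Denominator: (j2)^2 + 227(j2) + 4140 = 4136 + j454
|N| = √(500² + 0²) ≈ 500, ∠N ≈ 0.00°
|D| = √(4136² + 454²) ≈ 4160.8, ∠D ≈ 6.26°
|H| = 500 / 4160.8 ≈ 0.12017

0.120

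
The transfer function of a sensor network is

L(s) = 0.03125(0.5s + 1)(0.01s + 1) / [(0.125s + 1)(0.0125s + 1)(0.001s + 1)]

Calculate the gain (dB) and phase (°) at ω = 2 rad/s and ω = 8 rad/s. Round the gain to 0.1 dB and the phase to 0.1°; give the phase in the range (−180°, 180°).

At ω = 2 rad/s:
zero (1 + j2·0.5) = 1 + j1 → |·| ≈ 1.4142, ∠ ≈ 45.00°
zero (1 + j2·0.01) = 1 + j0.02 → |·| ≈ 1.0002, ∠ ≈ 1.15°
pole (1 + j2·0.125) = 1 + j0.25 → |·| ≈ 1.0308, ∠ ≈ 14.04°
pole (1 + j2·0.0125) = 1 + j0.025 → |·| ≈ 1.0003, ∠ ≈ 1.43°
pole (1 + j2·0.001) = 1 + j0.002 → |·| ≈ 1, ∠ ≈ 0.11°
|L| = 0.03125 · 1.4142 · 1.0002 / (1.0308 · 1.0003 · 1) ≈ 0.042869
Gain = 20 log₁₀(0.042869) ≈ -27.36 dB
∠L = (45.00° + 1.15°) − (14.04° + 1.43° + 0.11°) = 30.57°

At ω = 8 rad/s:
zero (1 + j8·0.5) = 1 + j4 → |·| ≈ 4.1231, ∠ ≈ 75.96°
zero (1 + j8·0.01) = 1 + j0.08 → |·| ≈ 1.0032, ∠ ≈ 4.57°
pole (1 + j8·0.125) = 1 + j1 → |·| ≈ 1.4142, ∠ ≈ 45.00°
pole (1 + j8·0.0125) = 1 + j0.1 → |·| ≈ 1.005, ∠ ≈ 5.71°
pole (1 + j8·0.001) = 1 + j0.008 → |·| ≈ 1, ∠ ≈ 0.46°
|L| = 0.03125 · 4.1231 · 1.0032 / (1.4142 · 1.005 · 1) ≈ 0.090946
Gain = 20 log₁₀(0.090946) ≈ -20.82 dB
∠L = (75.96° + 4.57°) − (45.00° + 5.71° + 0.46°) = 29.36°

ω = 2: -27.4 dB, 30.6°; ω = 8: -20.8 dB, 29.4°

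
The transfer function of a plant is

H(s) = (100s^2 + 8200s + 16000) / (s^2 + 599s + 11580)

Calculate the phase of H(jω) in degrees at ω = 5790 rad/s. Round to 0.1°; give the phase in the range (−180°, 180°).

5.1°

Substitute s = j5790:
Numerator: 100(j5790)^2 + 8200(j5790) + 16000 = -3352394000 + j47478000
Denominator: (j5790)^2 + 599(j5790) + 11580 = -33512520 + j3468210
|N| = √(3352394000² + 47478000²) ≈ 3.3527e+09, ∠N ≈ 179.19°
|D| = √(33512520² + 3468210²) ≈ 3.3692e+07, ∠D ≈ 174.09°
∠H = 179.19° − 174.09° = 5.10°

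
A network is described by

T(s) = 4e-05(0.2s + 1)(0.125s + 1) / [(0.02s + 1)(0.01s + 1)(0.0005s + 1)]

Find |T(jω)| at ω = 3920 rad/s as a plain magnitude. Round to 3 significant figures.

0.00227

At ω = 3920 rad/s:
zero (1 + j3920·0.2) = 1 + j784 → |·| ≈ 784, ∠ ≈ 89.93°
zero (1 + j3920·0.125) = 1 + j490 → |·| ≈ 490, ∠ ≈ 89.88°
pole (1 + j3920·0.02) = 1 + j78.4 → |·| ≈ 78.406, ∠ ≈ 89.27°
pole (1 + j3920·0.01) = 1 + j39.2 → |·| ≈ 39.213, ∠ ≈ 88.54°
pole (1 + j3920·0.0005) = 1 + j1.96 → |·| ≈ 2.2004, ∠ ≈ 62.97°
|T| = 4e-05 · 784 · 490 / (78.406 · 39.213 · 2.2004) ≈ 0.0022714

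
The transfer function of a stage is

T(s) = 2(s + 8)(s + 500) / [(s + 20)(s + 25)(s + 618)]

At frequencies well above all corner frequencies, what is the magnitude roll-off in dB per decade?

Each pole contributes −20 dB/decade at high frequency; each zero contributes +20 dB/decade.
Net: 2 zero(s) − 3 pole(s) → -20 dB/decade.

-20 dB/decade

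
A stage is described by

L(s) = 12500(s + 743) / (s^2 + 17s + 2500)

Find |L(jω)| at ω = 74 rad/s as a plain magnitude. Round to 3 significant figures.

2.89e+03

At s = jω = j74:
zero (s+743): 743 + j74 → |·| = √(743²+74²) = √557525 ≈ 746.68, ∠ = arctan(74/743) ≈ 5.69°
quadratic: (j74)² + 17·j74 + 2500 = -2976 + j1258 → |·| ≈ 3231, ∠ ≈ 157.09°
|L| = 12500 · 746.68 / 3231 ≈ 2888.7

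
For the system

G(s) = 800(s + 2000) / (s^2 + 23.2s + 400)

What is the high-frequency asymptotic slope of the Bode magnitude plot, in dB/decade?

-20 dB/decade

Each pole contributes −20 dB/decade at high frequency; each zero contributes +20 dB/decade.
Net: 1 zero(s) − 2 pole(s) → -20 dB/decade.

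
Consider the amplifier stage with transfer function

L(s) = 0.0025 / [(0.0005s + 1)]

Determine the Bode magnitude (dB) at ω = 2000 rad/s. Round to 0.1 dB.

-55.1 dB

At ω = 2000 rad/s:
pole (1 + j2000·0.0005) = 1 + j1 → |·| ≈ 1.4142, ∠ ≈ 45.00°
|L| = 0.0025 · 1 / (1.4142) ≈ 0.0017678
Gain = 20 log₁₀(0.0017678) ≈ -55.05 dB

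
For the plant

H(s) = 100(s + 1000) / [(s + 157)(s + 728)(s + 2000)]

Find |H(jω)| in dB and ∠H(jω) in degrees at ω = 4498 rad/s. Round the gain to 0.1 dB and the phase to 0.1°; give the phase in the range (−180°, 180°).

At s = jω = j4498:
zero (s+1000): 1000 + j4498 → |·| = √(1000²+4498²) = √21232004 ≈ 4607.8, ∠ = arctan(4498/1000) ≈ 77.47°
pole (s+157): 157 + j4498 → |·| = √(157²+4498²) = √20256653 ≈ 4500.7, ∠ = arctan(4498/157) ≈ 88.00°
pole (s+728): 728 + j4498 → |·| = √(728²+4498²) = √20761988 ≈ 4556.5, ∠ = arctan(4498/728) ≈ 80.81°
pole (s+2000): 2000 + j4498 → |·| = √(2000²+4498²) = √24232004 ≈ 4922.6, ∠ = arctan(4498/2000) ≈ 66.03°
|H| = 100 · 4607.8 / 1.0095e+11 ≈ 4.5644e-06
Gain = 20 log₁₀(4.5644e-06) ≈ -106.81 dB
∠H = 77.47° − 234.84° = -157.37°

-106.8 dB, -157.4°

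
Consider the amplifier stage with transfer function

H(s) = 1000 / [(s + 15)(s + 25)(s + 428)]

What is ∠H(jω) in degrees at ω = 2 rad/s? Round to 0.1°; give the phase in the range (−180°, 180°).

At s = jω = j2:
pole (s+15): 15 + j2 → |·| = √(15²+2²) = √229 ≈ 15.133, ∠ = arctan(2/15) ≈ 7.59°
pole (s+25): 25 + j2 → |·| = √(25²+2²) = √629 ≈ 25.08, ∠ = arctan(2/25) ≈ 4.57°
pole (s+428): 428 + j2 → |·| = √(428²+2²) = √183188 ≈ 428, ∠ = arctan(2/428) ≈ 0.27°
∠H = 0.00° − 12.43° = -12.43°

-12.4°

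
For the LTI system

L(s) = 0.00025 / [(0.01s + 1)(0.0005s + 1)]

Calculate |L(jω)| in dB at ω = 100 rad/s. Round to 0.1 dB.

At ω = 100 rad/s:
pole (1 + j100·0.01) = 1 + j1 → |·| ≈ 1.4142, ∠ ≈ 45.00°
pole (1 + j100·0.0005) = 1 + j0.05 → |·| ≈ 1.0012, ∠ ≈ 2.86°
|L| = 0.00025 · 1 / (1.4142 · 1.0012) ≈ 0.00017657
Gain = 20 log₁₀(0.00017657) ≈ -75.06 dB

-75.1 dB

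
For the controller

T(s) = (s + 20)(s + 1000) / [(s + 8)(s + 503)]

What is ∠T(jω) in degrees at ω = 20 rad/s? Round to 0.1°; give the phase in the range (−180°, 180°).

At s = jω = j20:
zero (s+20): 20 + j20 → |·| = √(20²+20²) = √800 ≈ 28.284, ∠ = arctan(20/20) ≈ 45.00°
zero (s+1000): 1000 + j20 → |·| = √(1000²+20²) = √1000400 ≈ 1000.2, ∠ = arctan(20/1000) ≈ 1.15°
pole (s+8): 8 + j20 → |·| = √(8²+20²) = √464 ≈ 21.541, ∠ = arctan(20/8) ≈ 68.20°
pole (s+503): 503 + j20 → |·| = √(503²+20²) = √253409 ≈ 503.4, ∠ = arctan(20/503) ≈ 2.28°
∠T = 46.15° − 70.48° = -24.33°

-24.3°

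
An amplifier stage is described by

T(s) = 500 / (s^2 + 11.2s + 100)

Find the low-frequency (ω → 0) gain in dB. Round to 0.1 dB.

14.0 dB

T(0) = 500 / 100 = 5
20 log₁₀(5) ≈ 13.98 dB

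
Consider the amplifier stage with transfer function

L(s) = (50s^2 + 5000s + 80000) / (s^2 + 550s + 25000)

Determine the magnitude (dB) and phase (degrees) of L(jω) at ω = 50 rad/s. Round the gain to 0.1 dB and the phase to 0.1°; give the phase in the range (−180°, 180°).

17.1 dB, 49.5°

Substitute s = j50:
Numerator: 50(j50)^2 + 5000(j50) + 80000 = -45000 + j250000
Denominator: (j50)^2 + 550(j50) + 25000 = 22500 + j27500
|N| = √(45000² + 250000²) ≈ 2.5402e+05, ∠N ≈ 100.20°
|D| = √(22500² + 27500²) ≈ 35532, ∠D ≈ 50.71°
|L| = 2.5402e+05 / 35532 ≈ 7.149
Gain = 20 log₁₀(7.149) ≈ 17.08 dB
∠L = 100.20° − 50.71° = 49.49°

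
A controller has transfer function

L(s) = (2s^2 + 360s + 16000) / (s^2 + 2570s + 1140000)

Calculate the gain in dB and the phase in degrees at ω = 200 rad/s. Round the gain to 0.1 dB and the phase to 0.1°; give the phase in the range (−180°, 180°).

-22.0 dB, 106.6°

Substitute s = j200:
Numerator: 2(j200)^2 + 360(j200) + 16000 = -64000 + j72000
Denominator: (j200)^2 + 2570(j200) + 1140000 = 1100000 + j514000
|N| = √(64000² + 72000²) ≈ 96333, ∠N ≈ 131.63°
|D| = √(1100000² + 514000²) ≈ 1.2142e+06, ∠D ≈ 25.05°
|L| = 96333 / 1.2142e+06 ≈ 0.079339
Gain = 20 log₁₀(0.079339) ≈ -22.01 dB
∠L = 131.63° − 25.05° = 106.58°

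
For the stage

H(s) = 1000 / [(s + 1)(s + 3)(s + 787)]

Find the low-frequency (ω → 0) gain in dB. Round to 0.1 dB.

-7.5 dB

H(0) = 1000 / (1·3·787) ≈ 0.42355
20 log₁₀(0.42355) ≈ -7.46 dB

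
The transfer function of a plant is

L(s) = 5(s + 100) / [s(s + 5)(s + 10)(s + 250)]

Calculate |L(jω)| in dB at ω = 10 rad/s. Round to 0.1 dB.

-57.9 dB

At s = jω = j10:
zero (s+100): 100 + j10 → |·| = √(100²+10²) = √10100 ≈ 100.5, ∠ = arctan(10/100) ≈ 5.71°
pole (s+5): 5 + j10 → |·| = √(5²+10²) = √125 ≈ 11.18, ∠ = arctan(10/5) ≈ 63.43°
pole (s+10): 10 + j10 → |·| = √(10²+10²) = √200 ≈ 14.142, ∠ = arctan(10/10) ≈ 45.00°
pole (s+250): 250 + j10 → |·| = √(250²+10²) = √62600 ≈ 250.2, ∠ = arctan(10/250) ≈ 2.29°
pole at origin: |s| = 10, ∠ = 90.00° (in denominator)
|L| = 5 · 100.5 / 3.9559e+05 ≈ 0.0012703
Gain = 20 log₁₀(0.0012703) ≈ -57.92 dB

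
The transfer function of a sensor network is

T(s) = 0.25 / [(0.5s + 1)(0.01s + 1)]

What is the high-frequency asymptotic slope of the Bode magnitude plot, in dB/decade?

Each pole contributes −20 dB/decade at high frequency; each zero contributes +20 dB/decade.
Net: 0 zero(s) − 2 pole(s) → -40 dB/decade.

-40 dB/decade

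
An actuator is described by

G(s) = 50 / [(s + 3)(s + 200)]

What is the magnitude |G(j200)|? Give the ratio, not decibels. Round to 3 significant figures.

0.000884

At s = jω = j200:
pole (s+3): 3 + j200 → |·| = √(3²+200²) = √40009 ≈ 200.02, ∠ = arctan(200/3) ≈ 89.14°
pole (s+200): 200 + j200 → |·| = √(200²+200²) = √80000 ≈ 282.84, ∠ = arctan(200/200) ≈ 45.00°
|G| = 50 / 56574 ≈ 0.0008838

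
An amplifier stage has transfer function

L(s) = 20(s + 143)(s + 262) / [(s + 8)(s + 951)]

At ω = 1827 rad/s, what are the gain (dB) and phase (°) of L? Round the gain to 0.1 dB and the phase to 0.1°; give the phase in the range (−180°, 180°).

25.1 dB, 15.1°

At s = jω = j1827:
zero (s+143): 143 + j1827 → |·| = √(143²+1827²) = √3358378 ≈ 1832.6, ∠ = arctan(1827/143) ≈ 85.52°
zero (s+262): 262 + j1827 → |·| = √(262²+1827²) = √3406573 ≈ 1845.7, ∠ = arctan(1827/262) ≈ 81.84°
pole (s+8): 8 + j1827 → |·| = √(8²+1827²) = √3337993 ≈ 1827, ∠ = arctan(1827/8) ≈ 89.75°
pole (s+951): 951 + j1827 → |·| = √(951²+1827²) = √4242330 ≈ 2059.7, ∠ = arctan(1827/951) ≈ 62.50°
|L| = 20 · 3.3824e+06 / 3.7631e+06 ≈ 17.977
Gain = 20 log₁₀(17.977) ≈ 25.09 dB
∠L = 167.36° − 152.25° = 15.11°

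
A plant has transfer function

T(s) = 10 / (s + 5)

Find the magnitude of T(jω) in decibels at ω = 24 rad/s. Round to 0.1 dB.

-7.8 dB

Substitute s = j24:
Numerator: 10 = 10 + j0
Denominator: (j24) + 5 = 5 + j24
|N| = √(10² + 0²) ≈ 10, ∠N ≈ 0.00°
|D| = √(5² + 24²) ≈ 24.515, ∠D ≈ 78.23°
|T| = 10 / 24.515 ≈ 0.40791
Gain = 20 log₁₀(0.40791) ≈ -7.79 dB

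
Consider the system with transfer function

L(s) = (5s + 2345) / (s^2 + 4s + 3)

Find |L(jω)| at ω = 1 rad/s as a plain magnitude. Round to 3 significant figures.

524

Substitute s = j1:
Numerator: 5(j1) + 2345 = 2345 + j5
Denominator: (j1)^2 + 4(j1) + 3 = 2 + j4
|N| = √(2345² + 5²) ≈ 2345, ∠N ≈ 0.12°
|D| = √(2² + 4²) ≈ 4.4721, ∠D ≈ 63.43°
|L| = 2345 / 4.4721 ≈ 524.36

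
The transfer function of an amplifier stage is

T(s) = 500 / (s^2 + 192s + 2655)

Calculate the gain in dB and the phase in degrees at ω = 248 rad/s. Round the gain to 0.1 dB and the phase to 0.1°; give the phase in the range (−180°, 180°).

-43.6 dB, -141.0°

Substitute s = j248:
Numerator: 500 = 500 + j0
Denominator: (j248)^2 + 192(j248) + 2655 = -58849 + j47616
|N| = √(500² + 0²) ≈ 500, ∠N ≈ 0.00°
|D| = √(58849² + 47616²) ≈ 75700, ∠D ≈ 141.02°
|T| = 500 / 75700 ≈ 0.006605
Gain = 20 log₁₀(0.006605) ≈ -43.60 dB
∠T = 0.00° − 141.02° = -141.02°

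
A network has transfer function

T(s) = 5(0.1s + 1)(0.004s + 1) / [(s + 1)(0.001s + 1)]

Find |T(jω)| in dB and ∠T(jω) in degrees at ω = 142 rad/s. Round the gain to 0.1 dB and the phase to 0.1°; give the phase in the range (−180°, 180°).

At ω = 142 rad/s:
zero (1 + j142·0.1) = 1 + j14.2 → |·| ≈ 14.235, ∠ ≈ 85.97°
zero (1 + j142·0.004) = 1 + j0.568 → |·| ≈ 1.1501, ∠ ≈ 29.60°
pole (1 + j142·1) = 1 + j142 → |·| ≈ 142, ∠ ≈ 89.60°
pole (1 + j142·0.001) = 1 + j0.142 → |·| ≈ 1.01, ∠ ≈ 8.08°
|T| = 5 · 14.235 · 1.1501 / (142 · 1.01) ≈ 0.57076
Gain = 20 log₁₀(0.57076) ≈ -4.87 dB
∠T = (85.97° + 29.60°) − (89.60° + 8.08°) = 17.89°

-4.9 dB, 17.9°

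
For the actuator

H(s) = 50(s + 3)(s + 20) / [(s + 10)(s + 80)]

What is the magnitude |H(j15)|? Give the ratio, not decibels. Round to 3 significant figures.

13.0

At s = jω = j15:
zero (s+3): 3 + j15 → |·| = √(3²+15²) = √234 ≈ 15.297, ∠ = arctan(15/3) ≈ 78.69°
zero (s+20): 20 + j15 → |·| = √(20²+15²) = √625 ≈ 25, ∠ = arctan(15/20) ≈ 36.87°
pole (s+10): 10 + j15 → |·| = √(10²+15²) = √325 ≈ 18.028, ∠ = arctan(15/10) ≈ 56.31°
pole (s+80): 80 + j15 → |·| = √(80²+15²) = √6625 ≈ 81.394, ∠ = arctan(15/80) ≈ 10.62°
|H| = 50 · 382.43 / 1467.4 ≈ 13.031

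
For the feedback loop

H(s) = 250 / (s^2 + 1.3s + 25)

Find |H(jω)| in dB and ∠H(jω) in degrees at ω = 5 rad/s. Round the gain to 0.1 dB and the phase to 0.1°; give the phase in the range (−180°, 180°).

At s = jω = j5:
quadratic: (j5)² + 1.3·j5 + 25 = 0 + j6.5 → |·| ≈ 6.5, ∠ ≈ 90.00°
|H| = 250 / 6.5 ≈ 38.462
Gain = 20 log₁₀(38.462) ≈ 31.70 dB
∠H = 0.00° − 90.00° = -90.00°

31.7 dB, -90.0°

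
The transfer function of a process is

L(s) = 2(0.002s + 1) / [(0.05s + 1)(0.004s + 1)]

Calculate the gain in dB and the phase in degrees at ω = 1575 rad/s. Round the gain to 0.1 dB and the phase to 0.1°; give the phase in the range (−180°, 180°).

-37.6 dB, -97.9°

At ω = 1575 rad/s:
zero (1 + j1575·0.002) = 1 + j3.15 → |·| ≈ 3.3049, ∠ ≈ 72.39°
pole (1 + j1575·0.05) = 1 + j78.75 → |·| ≈ 78.756, ∠ ≈ 89.27°
pole (1 + j1575·0.004) = 1 + j6.3 → |·| ≈ 6.3789, ∠ ≈ 80.98°
|L| = 2 · 3.3049 / (78.756 · 6.3789) ≈ 0.013157
Gain = 20 log₁₀(0.013157) ≈ -37.62 dB
∠L = (72.39°) − (89.27° + 80.98°) = -97.86°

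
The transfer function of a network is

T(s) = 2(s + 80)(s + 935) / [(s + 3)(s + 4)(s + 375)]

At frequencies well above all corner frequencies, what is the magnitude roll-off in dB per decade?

Each pole contributes −20 dB/decade at high frequency; each zero contributes +20 dB/decade.
Net: 2 zero(s) − 3 pole(s) → -20 dB/decade.

-20 dB/decade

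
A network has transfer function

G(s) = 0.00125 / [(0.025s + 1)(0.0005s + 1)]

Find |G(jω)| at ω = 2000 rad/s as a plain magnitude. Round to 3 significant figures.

At ω = 2000 rad/s:
pole (1 + j2000·0.025) = 1 + j50 → |·| ≈ 50.01, ∠ ≈ 88.85°
pole (1 + j2000·0.0005) = 1 + j1 → |·| ≈ 1.4142, ∠ ≈ 45.00°
|G| = 0.00125 · 1 / (50.01 · 1.4142) ≈ 1.7674e-05

1.77e-05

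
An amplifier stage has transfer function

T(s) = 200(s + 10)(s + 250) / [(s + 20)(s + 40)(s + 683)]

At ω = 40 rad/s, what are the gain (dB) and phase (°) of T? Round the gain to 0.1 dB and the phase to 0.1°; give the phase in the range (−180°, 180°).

At s = jω = j40:
zero (s+10): 10 + j40 → |·| = √(10²+40²) = √1700 ≈ 41.231, ∠ = arctan(40/10) ≈ 75.96°
zero (s+250): 250 + j40 → |·| = √(250²+40²) = √64100 ≈ 253.18, ∠ = arctan(40/250) ≈ 9.09°
pole (s+20): 20 + j40 → |·| = √(20²+40²) = √2000 ≈ 44.721, ∠ = arctan(40/20) ≈ 63.43°
pole (s+40): 40 + j40 → |·| = √(40²+40²) = √3200 ≈ 56.569, ∠ = arctan(40/40) ≈ 45.00°
pole (s+683): 683 + j40 → |·| = √(683²+40²) = √468089 ≈ 684.17, ∠ = arctan(40/683) ≈ 3.35°
|T| = 200 · 10439 / 1.7308e+06 ≈ 1.2063
Gain = 20 log₁₀(1.2063) ≈ 1.63 dB
∠T = 85.05° − 111.78° = -26.73°

1.6 dB, -26.7°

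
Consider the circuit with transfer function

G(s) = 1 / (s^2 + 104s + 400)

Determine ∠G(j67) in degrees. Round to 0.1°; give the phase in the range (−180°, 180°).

-120.4°

Substitute s = j67:
Numerator: 1 = 1 + j0
Denominator: (j67)^2 + 104(j67) + 400 = -4089 + j6968
|N| = √(1² + 0²) ≈ 1, ∠N ≈ 0.00°
|D| = √(4089² + 6968²) ≈ 8079.2, ∠D ≈ 120.41°
∠G = 0.00° − 120.41° = -120.41°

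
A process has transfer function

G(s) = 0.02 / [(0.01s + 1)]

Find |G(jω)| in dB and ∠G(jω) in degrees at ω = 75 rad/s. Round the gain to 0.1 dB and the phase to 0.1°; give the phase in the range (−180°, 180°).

-35.9 dB, -36.9°

At ω = 75 rad/s:
pole (1 + j75·0.01) = 1 + j0.75 → |·| ≈ 1.25, ∠ ≈ 36.87°
|G| = 0.02 · 1 / (1.25) ≈ 0.016
Gain = 20 log₁₀(0.016) ≈ -35.92 dB
∠G = (0°) − (36.87°) = -36.87°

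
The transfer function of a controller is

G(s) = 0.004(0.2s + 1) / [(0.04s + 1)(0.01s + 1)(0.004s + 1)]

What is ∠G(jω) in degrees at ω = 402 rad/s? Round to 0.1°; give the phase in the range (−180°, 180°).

At ω = 402 rad/s:
zero (1 + j402·0.2) = 1 + j80.4 → |·| ≈ 80.406, ∠ ≈ 89.29°
pole (1 + j402·0.04) = 1 + j16.08 → |·| ≈ 16.111, ∠ ≈ 86.44°
pole (1 + j402·0.01) = 1 + j4.02 → |·| ≈ 4.1425, ∠ ≈ 76.03°
pole (1 + j402·0.004) = 1 + j1.608 → |·| ≈ 1.8936, ∠ ≈ 58.12°
∠G = (89.29°) − (86.44° + 76.03° + 58.12°) = -131.30°

-131.3°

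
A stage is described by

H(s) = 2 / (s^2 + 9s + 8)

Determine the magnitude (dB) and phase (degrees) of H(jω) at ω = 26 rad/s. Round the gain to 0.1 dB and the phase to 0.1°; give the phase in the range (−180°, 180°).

-51.0 dB, -160.7°

Substitute s = j26:
Numerator: 2 = 2 + j0
Denominator: (j26)^2 + 9(j26) + 8 = -668 + j234
|N| = √(2² + 0²) ≈ 2, ∠N ≈ 0.00°
|D| = √(668² + 234²) ≈ 707.8, ∠D ≈ 160.69°
|H| = 2 / 707.8 ≈ 0.0028257
Gain = 20 log₁₀(0.0028257) ≈ -50.98 dB
∠H = 0.00° − 160.69° = -160.69°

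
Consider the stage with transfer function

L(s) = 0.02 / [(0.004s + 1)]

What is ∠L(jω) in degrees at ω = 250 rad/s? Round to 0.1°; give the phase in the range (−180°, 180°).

At ω = 250 rad/s:
pole (1 + j250·0.004) = 1 + j1 → |·| ≈ 1.4142, ∠ ≈ 45.00°
∠L = (0°) − (45.00°) = -45.00°

-45.0°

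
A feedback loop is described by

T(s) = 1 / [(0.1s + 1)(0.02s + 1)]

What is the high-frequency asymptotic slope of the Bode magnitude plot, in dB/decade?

-40 dB/decade

Each pole contributes −20 dB/decade at high frequency; each zero contributes +20 dB/decade.
Net: 0 zero(s) − 2 pole(s) → -40 dB/decade.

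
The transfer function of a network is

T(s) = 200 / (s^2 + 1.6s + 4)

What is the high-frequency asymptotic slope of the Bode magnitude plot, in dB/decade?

Each pole contributes −20 dB/decade at high frequency; each zero contributes +20 dB/decade.
Net: 0 zero(s) − 2 pole(s) → -40 dB/decade.

-40 dB/decade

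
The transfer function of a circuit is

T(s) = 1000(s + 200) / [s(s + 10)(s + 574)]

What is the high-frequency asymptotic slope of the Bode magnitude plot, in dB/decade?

-40 dB/decade

Each pole contributes −20 dB/decade at high frequency; each zero contributes +20 dB/decade.
Net: 1 zero(s) − 3 pole(s) → -40 dB/decade.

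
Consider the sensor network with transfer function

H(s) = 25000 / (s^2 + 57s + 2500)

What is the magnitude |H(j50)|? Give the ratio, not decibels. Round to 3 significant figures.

8.77

At s = jω = j50:
quadratic: (j50)² + 57·j50 + 2500 = 0 + j2850 → |·| ≈ 2850, ∠ ≈ 90.00°
|H| = 25000 / 2850 ≈ 8.7719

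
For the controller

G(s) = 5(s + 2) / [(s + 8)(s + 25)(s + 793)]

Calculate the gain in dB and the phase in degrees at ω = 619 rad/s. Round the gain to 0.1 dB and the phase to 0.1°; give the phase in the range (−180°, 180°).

-101.9 dB, -125.1°

At s = jω = j619:
zero (s+2): 2 + j619 → |·| = √(2²+619²) = √383165 ≈ 619, ∠ = arctan(619/2) ≈ 89.81°
pole (s+8): 8 + j619 → |·| = √(8²+619²) = √383225 ≈ 619.05, ∠ = arctan(619/8) ≈ 89.26°
pole (s+25): 25 + j619 → |·| = √(25²+619²) = √383786 ≈ 619.5, ∠ = arctan(619/25) ≈ 87.69°
pole (s+793): 793 + j619 → |·| = √(793²+619²) = √1012010 ≈ 1006, ∠ = arctan(619/793) ≈ 37.97°
|G| = 5 · 619 / 3.858e+08 ≈ 8.0223e-06
Gain = 20 log₁₀(8.0223e-06) ≈ -101.91 dB
∠G = 89.81° − 214.92° = -125.11°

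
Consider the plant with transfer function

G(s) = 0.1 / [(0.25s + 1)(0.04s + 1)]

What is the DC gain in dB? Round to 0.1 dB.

G(0) = 0.1 · 1 / 1 = 0.1
20 log₁₀(0.1) ≈ -20.00 dB

-20.0 dB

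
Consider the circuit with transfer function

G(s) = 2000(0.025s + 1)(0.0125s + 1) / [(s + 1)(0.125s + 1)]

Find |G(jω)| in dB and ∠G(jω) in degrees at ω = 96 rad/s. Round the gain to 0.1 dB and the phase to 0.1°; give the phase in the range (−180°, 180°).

At ω = 96 rad/s:
zero (1 + j96·0.025) = 1 + j2.4 → |·| ≈ 2.6, ∠ ≈ 67.38°
zero (1 + j96·0.0125) = 1 + j1.2 → |·| ≈ 1.562, ∠ ≈ 50.19°
pole (1 + j96·1) = 1 + j96 → |·| ≈ 96.005, ∠ ≈ 89.40°
pole (1 + j96·0.125) = 1 + j12 → |·| ≈ 12.042, ∠ ≈ 85.24°
|G| = 2000 · 2.6 · 1.562 / (96.005 · 12.042) ≈ 7.0257
Gain = 20 log₁₀(7.0257) ≈ 16.93 dB
∠G = (67.38° + 50.19°) − (89.40° + 85.24°) = -57.07°

16.9 dB, -57.1°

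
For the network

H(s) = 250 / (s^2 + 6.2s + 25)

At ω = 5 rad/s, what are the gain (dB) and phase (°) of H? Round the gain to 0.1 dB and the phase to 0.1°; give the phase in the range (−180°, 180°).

At s = jω = j5:
quadratic: (j5)² + 6.2·j5 + 25 = 0 + j31 → |·| ≈ 31, ∠ ≈ 90.00°
|H| = 250 / 31 ≈ 8.0645
Gain = 20 log₁₀(8.0645) ≈ 18.13 dB
∠H = 0.00° − 90.00° = -90.00°

18.1 dB, -90.0°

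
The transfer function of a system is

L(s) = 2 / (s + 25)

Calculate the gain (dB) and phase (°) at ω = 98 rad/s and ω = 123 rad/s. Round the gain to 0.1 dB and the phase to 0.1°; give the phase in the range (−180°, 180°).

At s = jω = j98:
pole (s+25): 25 + j98 → |·| = √(25²+98²) = √10229 ≈ 101.14, ∠ = arctan(98/25) ≈ 75.69°
|L| = 2 / 101.14 ≈ 0.019775
Gain = 20 log₁₀(0.019775) ≈ -34.08 dB
∠L = 0.00° − 75.69° = -75.69°

At s = jω = j123:
pole (s+25): 25 + j123 → |·| = √(25²+123²) = √15754 ≈ 125.51, ∠ = arctan(123/25) ≈ 78.51°
|L| = 2 / 125.51 ≈ 0.015935
Gain = 20 log₁₀(0.015935) ≈ -35.95 dB
∠L = 0.00° − 78.51° = -78.51°

ω = 98: -34.1 dB, -75.7°; ω = 123: -36.0 dB, -78.5°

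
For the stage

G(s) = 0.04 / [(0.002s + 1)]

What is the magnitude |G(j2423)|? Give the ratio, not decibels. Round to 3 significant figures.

At ω = 2423 rad/s:
pole (1 + j2423·0.002) = 1 + j4.846 → |·| ≈ 4.9481, ∠ ≈ 78.34°
|G| = 0.04 · 1 / (4.9481) ≈ 0.0080839

0.00808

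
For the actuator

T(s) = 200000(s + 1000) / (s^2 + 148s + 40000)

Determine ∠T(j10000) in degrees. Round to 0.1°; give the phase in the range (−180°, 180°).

-94.9°

At s = jω = j10000:
zero (s+1000): 1000 + j10000 → |·| = √(1000²+10000²) = √101000000 ≈ 10050, ∠ = arctan(10000/1000) ≈ 84.29°
quadratic: (j10000)² + 148·j10000 + 40000 = -99960000 + j1480000 → |·| ≈ 9.9971e+07, ∠ ≈ 179.15°
∠T = 84.29° − 179.15° = -94.86°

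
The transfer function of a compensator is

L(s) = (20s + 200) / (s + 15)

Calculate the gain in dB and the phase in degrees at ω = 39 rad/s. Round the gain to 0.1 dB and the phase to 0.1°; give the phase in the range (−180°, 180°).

Substitute s = j39:
Numerator: 20(j39) + 200 = 200 + j780
Denominator: (j39) + 15 = 15 + j39
|N| = √(200² + 780²) ≈ 805.23, ∠N ≈ 75.62°
|D| = √(15² + 39²) ≈ 41.785, ∠D ≈ 68.96°
|L| = 805.23 / 41.785 ≈ 19.271
Gain = 20 log₁₀(19.271) ≈ 25.70 dB
∠L = 75.62° − 68.96° = 6.66°

25.7 dB, 6.7°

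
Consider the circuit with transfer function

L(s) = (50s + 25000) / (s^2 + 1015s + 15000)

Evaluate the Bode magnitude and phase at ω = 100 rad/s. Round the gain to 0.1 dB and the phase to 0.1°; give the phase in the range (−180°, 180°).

-12.0 dB, -75.9°

Substitute s = j100:
Numerator: 50(j100) + 25000 = 25000 + j5000
Denominator: (j100)^2 + 1015(j100) + 15000 = 5000 + j101500
|N| = √(25000² + 5000²) ≈ 25495, ∠N ≈ 11.31°
|D| = √(5000² + 101500²) ≈ 1.0162e+05, ∠D ≈ 87.18°
|L| = 25495 / 1.0162e+05 ≈ 0.25089
Gain = 20 log₁₀(0.25089) ≈ -12.01 dB
∠L = 11.31° − 87.18° = -75.87°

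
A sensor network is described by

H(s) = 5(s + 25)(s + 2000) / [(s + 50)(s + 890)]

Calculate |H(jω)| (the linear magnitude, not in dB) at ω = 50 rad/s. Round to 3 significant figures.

8.87

At s = jω = j50:
zero (s+25): 25 + j50 → |·| = √(25²+50²) = √3125 ≈ 55.902, ∠ = arctan(50/25) ≈ 63.43°
zero (s+2000): 2000 + j50 → |·| = √(2000²+50²) = √4002500 ≈ 2000.6, ∠ = arctan(50/2000) ≈ 1.43°
pole (s+50): 50 + j50 → |·| = √(50²+50²) = √5000 ≈ 70.711, ∠ = arctan(50/50) ≈ 45.00°
pole (s+890): 890 + j50 → |·| = √(890²+50²) = √794600 ≈ 891.4, ∠ = arctan(50/890) ≈ 3.22°
|H| = 5 · 1.1184e+05 / 63032 ≈ 8.8717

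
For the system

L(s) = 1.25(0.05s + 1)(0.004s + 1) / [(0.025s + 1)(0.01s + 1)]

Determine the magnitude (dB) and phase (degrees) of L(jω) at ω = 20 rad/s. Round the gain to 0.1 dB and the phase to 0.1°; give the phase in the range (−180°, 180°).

At ω = 20 rad/s:
zero (1 + j20·0.05) = 1 + j1 → |·| ≈ 1.4142, ∠ ≈ 45.00°
zero (1 + j20·0.004) = 1 + j0.08 → |·| ≈ 1.0032, ∠ ≈ 4.57°
pole (1 + j20·0.025) = 1 + j0.5 → |·| ≈ 1.118, ∠ ≈ 26.57°
pole (1 + j20·0.01) = 1 + j0.2 → |·| ≈ 1.0198, ∠ ≈ 11.31°
|L| = 1.25 · 1.4142 · 1.0032 / (1.118 · 1.0198) ≈ 1.5554
Gain = 20 log₁₀(1.5554) ≈ 3.84 dB
∠L = (45.00° + 4.57°) − (26.57° + 11.31°) = 11.69°

3.8 dB, 11.7°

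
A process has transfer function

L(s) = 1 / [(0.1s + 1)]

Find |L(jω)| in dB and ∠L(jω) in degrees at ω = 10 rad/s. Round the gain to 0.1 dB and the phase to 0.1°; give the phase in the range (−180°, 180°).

At ω = 10 rad/s:
pole (1 + j10·0.1) = 1 + j1 → |·| ≈ 1.4142, ∠ ≈ 45.00°
|L| = 1 · 1 / (1.4142) ≈ 0.70711
Gain = 20 log₁₀(0.70711) ≈ -3.01 dB
∠L = (0°) − (45.00°) = -45.00°

-3.0 dB, -45.0°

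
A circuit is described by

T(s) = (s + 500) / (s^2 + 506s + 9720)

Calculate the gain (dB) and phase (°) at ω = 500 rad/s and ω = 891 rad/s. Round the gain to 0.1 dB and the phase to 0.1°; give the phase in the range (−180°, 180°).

ω = 500: -53.9 dB, -88.5°; ω = 891: -58.9 dB, -89.4°

Substitute s = j500:
Numerator: (j500) + 500 = 500 + j500
Denominator: (j500)^2 + 506(j500) + 9720 = -240280 + j253000
|N| = √(500² + 500²) ≈ 707.11, ∠N ≈ 45.00°
|D| = √(240280² + 253000²) ≈ 3.4892e+05, ∠D ≈ 133.52°
|T| = 707.11 / 3.4892e+05 ≈ 0.0020266
Gain = 20 log₁₀(0.0020266) ≈ -53.86 dB
∠T = 45.00° − 133.52° = -88.52°

Substitute s = j891:
Numerator: (j891) + 500 = 500 + j891
Denominator: (j891)^2 + 506(j891) + 9720 = -784161 + j450846
|N| = √(500² + 891²) ≈ 1021.7, ∠N ≈ 60.70°
|D| = √(784161² + 450846²) ≈ 9.0453e+05, ∠D ≈ 150.10°
|T| = 1021.7 / 9.0453e+05 ≈ 0.0011295
Gain = 20 log₁₀(0.0011295) ≈ -58.94 dB
∠T = 60.70° − 150.10° = -89.40°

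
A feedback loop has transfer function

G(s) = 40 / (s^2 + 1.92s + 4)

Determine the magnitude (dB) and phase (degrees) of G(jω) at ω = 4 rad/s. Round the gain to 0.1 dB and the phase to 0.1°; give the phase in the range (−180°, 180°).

At s = jω = j4:
quadratic: (j4)² + 1.92·j4 + 4 = -12 + j7.68 → |·| ≈ 14.247, ∠ ≈ 147.38°
|G| = 40 / 14.247 ≈ 2.8076
Gain = 20 log₁₀(2.8076) ≈ 8.97 dB
∠G = 0.00° − 147.38° = -147.38°

9.0 dB, -147.4°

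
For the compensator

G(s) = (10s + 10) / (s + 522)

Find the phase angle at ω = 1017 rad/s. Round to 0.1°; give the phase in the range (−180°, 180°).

Substitute s = j1017:
Numerator: 10(j1017) + 10 = 10 + j10170
Denominator: (j1017) + 522 = 522 + j1017
|N| = √(10² + 10170²) ≈ 10170, ∠N ≈ 89.94°
|D| = √(522² + 1017²) ≈ 1143.1, ∠D ≈ 62.83°
∠G = 89.94° − 62.83° = 27.11°

27.1°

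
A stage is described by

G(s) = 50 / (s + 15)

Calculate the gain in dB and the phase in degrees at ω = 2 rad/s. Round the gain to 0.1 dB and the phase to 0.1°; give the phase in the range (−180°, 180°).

Substitute s = j2:
Numerator: 50 = 50 + j0
Denominator: (j2) + 15 = 15 + j2
|N| = √(50² + 0²) ≈ 50, ∠N ≈ 0.00°
|D| = √(15² + 2²) ≈ 15.133, ∠D ≈ 7.59°
|G| = 50 / 15.133 ≈ 3.304
Gain = 20 log₁₀(3.304) ≈ 10.38 dB
∠G = 0.00° − 7.59° = -7.59°

10.4 dB, -7.6°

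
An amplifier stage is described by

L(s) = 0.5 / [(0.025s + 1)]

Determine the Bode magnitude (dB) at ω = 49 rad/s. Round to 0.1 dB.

At ω = 49 rad/s:
pole (1 + j49·0.025) = 1 + j1.225 → |·| ≈ 1.5813, ∠ ≈ 50.77°
|L| = 0.5 · 1 / (1.5813) ≈ 0.3162
Gain = 20 log₁₀(0.3162) ≈ -10.00 dB

-10.0 dB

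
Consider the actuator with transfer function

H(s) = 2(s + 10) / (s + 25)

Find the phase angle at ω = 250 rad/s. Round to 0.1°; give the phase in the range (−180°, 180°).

At s = jω = j250:
zero (s+10): 10 + j250 → |·| = √(10²+250²) = √62600 ≈ 250.2, ∠ = arctan(250/10) ≈ 87.71°
pole (s+25): 25 + j250 → |·| = √(25²+250²) = √63125 ≈ 251.25, ∠ = arctan(250/25) ≈ 84.29°
∠H = 87.71° − 84.29° = 3.42°

3.4°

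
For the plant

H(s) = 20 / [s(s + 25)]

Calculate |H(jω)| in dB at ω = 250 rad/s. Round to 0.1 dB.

At s = jω = j250:
pole (s+25): 25 + j250 → |·| = √(25²+250²) = √63125 ≈ 251.25, ∠ = arctan(250/25) ≈ 84.29°
pole at origin: |s| = 250, ∠ = 90.00° (in denominator)
|H| = 20 / 62812 ≈ 0.00031841
Gain = 20 log₁₀(0.00031841) ≈ -69.94 dB

-69.9 dB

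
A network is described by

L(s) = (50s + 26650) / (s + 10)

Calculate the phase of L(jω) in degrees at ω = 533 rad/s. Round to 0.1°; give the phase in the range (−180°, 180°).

-43.9°

Substitute s = j533:
Numerator: 50(j533) + 26650 = 26650 + j26650
Denominator: (j533) + 10 = 10 + j533
|N| = √(26650² + 26650²) ≈ 37689, ∠N ≈ 45.00°
|D| = √(10² + 533²) ≈ 533.09, ∠D ≈ 88.93°
∠L = 45.00° − 88.93° = -43.93°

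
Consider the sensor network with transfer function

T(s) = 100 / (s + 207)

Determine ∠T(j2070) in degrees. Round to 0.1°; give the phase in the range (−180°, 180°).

-84.3°

At s = jω = j2070:
pole (s+207): 207 + j2070 → |·| = √(207²+2070²) = √4327749 ≈ 2080.3, ∠ = arctan(2070/207) ≈ 84.29°
∠T = 0.00° − 84.29° = -84.29°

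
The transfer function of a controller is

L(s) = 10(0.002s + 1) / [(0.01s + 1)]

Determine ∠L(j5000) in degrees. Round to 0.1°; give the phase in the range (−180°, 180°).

-4.6°

At ω = 5000 rad/s:
zero (1 + j5000·0.002) = 1 + j10 → |·| ≈ 10.05, ∠ ≈ 84.29°
pole (1 + j5000·0.01) = 1 + j50 → |·| ≈ 50.01, ∠ ≈ 88.85°
∠L = (84.29°) − (88.85°) = -4.56°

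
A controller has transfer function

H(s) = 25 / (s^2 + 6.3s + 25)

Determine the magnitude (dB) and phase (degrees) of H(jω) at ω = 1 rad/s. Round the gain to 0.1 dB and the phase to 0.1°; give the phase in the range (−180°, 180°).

0.1 dB, -14.7°

At s = jω = j1:
quadratic: (j1)² + 6.3·j1 + 25 = 24 + j6.3 → |·| ≈ 24.813, ∠ ≈ 14.71°
|H| = 25 / 24.813 ≈ 1.0075
Gain = 20 log₁₀(1.0075) ≈ 0.06 dB
∠H = 0.00° − 14.71° = -14.71°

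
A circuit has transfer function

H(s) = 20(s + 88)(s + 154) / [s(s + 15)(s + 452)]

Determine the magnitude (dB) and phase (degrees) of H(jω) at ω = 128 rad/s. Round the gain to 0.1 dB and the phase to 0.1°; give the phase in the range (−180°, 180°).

At s = jω = j128:
zero (s+88): 88 + j128 → |·| = √(88²+128²) = √24128 ≈ 155.33, ∠ = arctan(128/88) ≈ 55.49°
zero (s+154): 154 + j128 → |·| = √(154²+128²) = √40100 ≈ 200.25, ∠ = arctan(128/154) ≈ 39.73°
pole (s+15): 15 + j128 → |·| = √(15²+128²) = √16609 ≈ 128.88, ∠ = arctan(128/15) ≈ 83.32°
pole (s+452): 452 + j128 → |·| = √(452²+128²) = √220688 ≈ 469.77, ∠ = arctan(128/452) ≈ 15.81°
pole at origin: |s| = 128, ∠ = 90.00° (in denominator)
|H| = 20 · 31105 / 7.7496e+06 ≈ 0.080275
Gain = 20 log₁₀(0.080275) ≈ -21.91 dB
∠H = 95.22° − 189.13° = -93.91°

-21.9 dB, -93.9°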